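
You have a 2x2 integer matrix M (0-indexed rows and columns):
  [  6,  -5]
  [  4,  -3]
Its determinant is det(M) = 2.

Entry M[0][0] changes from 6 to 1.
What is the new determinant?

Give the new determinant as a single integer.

Answer: 17

Derivation:
det is linear in row 0: changing M[0][0] by delta changes det by delta * cofactor(0,0).
Cofactor C_00 = (-1)^(0+0) * minor(0,0) = -3
Entry delta = 1 - 6 = -5
Det delta = -5 * -3 = 15
New det = 2 + 15 = 17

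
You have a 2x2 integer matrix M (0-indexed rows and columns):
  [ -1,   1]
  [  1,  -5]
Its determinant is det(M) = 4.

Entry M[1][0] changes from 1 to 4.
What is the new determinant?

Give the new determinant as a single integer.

det is linear in row 1: changing M[1][0] by delta changes det by delta * cofactor(1,0).
Cofactor C_10 = (-1)^(1+0) * minor(1,0) = -1
Entry delta = 4 - 1 = 3
Det delta = 3 * -1 = -3
New det = 4 + -3 = 1

Answer: 1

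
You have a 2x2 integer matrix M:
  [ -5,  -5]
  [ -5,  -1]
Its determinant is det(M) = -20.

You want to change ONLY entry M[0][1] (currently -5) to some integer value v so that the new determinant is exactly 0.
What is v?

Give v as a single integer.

Answer: -1

Derivation:
det is linear in entry M[0][1]: det = old_det + (v - -5) * C_01
Cofactor C_01 = 5
Want det = 0: -20 + (v - -5) * 5 = 0
  (v - -5) = 20 / 5 = 4
  v = -5 + (4) = -1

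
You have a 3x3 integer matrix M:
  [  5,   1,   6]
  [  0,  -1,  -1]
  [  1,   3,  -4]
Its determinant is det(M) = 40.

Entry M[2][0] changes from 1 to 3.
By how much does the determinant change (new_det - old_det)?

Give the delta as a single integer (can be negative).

Cofactor C_20 = 5
Entry delta = 3 - 1 = 2
Det delta = entry_delta * cofactor = 2 * 5 = 10

Answer: 10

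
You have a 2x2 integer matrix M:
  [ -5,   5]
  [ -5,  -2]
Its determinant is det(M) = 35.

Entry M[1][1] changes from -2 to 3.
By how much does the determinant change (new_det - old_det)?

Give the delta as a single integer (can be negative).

Cofactor C_11 = -5
Entry delta = 3 - -2 = 5
Det delta = entry_delta * cofactor = 5 * -5 = -25

Answer: -25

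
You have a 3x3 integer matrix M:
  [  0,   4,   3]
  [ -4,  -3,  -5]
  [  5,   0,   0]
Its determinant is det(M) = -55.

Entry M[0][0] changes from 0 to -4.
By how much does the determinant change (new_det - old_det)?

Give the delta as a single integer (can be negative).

Answer: 0

Derivation:
Cofactor C_00 = 0
Entry delta = -4 - 0 = -4
Det delta = entry_delta * cofactor = -4 * 0 = 0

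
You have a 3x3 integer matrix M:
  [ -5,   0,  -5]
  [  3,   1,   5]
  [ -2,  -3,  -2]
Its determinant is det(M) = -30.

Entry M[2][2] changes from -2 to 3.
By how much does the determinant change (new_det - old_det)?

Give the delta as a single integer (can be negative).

Cofactor C_22 = -5
Entry delta = 3 - -2 = 5
Det delta = entry_delta * cofactor = 5 * -5 = -25

Answer: -25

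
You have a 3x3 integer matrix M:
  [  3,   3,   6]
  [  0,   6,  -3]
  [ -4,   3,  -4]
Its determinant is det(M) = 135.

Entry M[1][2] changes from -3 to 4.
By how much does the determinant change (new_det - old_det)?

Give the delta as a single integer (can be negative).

Answer: -147

Derivation:
Cofactor C_12 = -21
Entry delta = 4 - -3 = 7
Det delta = entry_delta * cofactor = 7 * -21 = -147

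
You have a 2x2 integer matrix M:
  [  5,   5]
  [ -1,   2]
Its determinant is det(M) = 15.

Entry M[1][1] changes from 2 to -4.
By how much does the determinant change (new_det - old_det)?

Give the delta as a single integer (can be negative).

Cofactor C_11 = 5
Entry delta = -4 - 2 = -6
Det delta = entry_delta * cofactor = -6 * 5 = -30

Answer: -30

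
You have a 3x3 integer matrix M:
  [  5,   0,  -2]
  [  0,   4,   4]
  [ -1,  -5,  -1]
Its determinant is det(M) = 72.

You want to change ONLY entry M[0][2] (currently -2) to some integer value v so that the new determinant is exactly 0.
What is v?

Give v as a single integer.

Answer: -20

Derivation:
det is linear in entry M[0][2]: det = old_det + (v - -2) * C_02
Cofactor C_02 = 4
Want det = 0: 72 + (v - -2) * 4 = 0
  (v - -2) = -72 / 4 = -18
  v = -2 + (-18) = -20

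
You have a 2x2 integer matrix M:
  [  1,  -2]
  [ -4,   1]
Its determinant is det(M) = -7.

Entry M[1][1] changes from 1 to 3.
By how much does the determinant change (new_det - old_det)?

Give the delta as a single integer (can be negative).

Answer: 2

Derivation:
Cofactor C_11 = 1
Entry delta = 3 - 1 = 2
Det delta = entry_delta * cofactor = 2 * 1 = 2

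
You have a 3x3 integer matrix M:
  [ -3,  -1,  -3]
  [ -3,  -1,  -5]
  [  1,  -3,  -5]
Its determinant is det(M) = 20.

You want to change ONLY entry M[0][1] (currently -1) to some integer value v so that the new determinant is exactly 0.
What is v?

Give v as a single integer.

det is linear in entry M[0][1]: det = old_det + (v - -1) * C_01
Cofactor C_01 = -20
Want det = 0: 20 + (v - -1) * -20 = 0
  (v - -1) = -20 / -20 = 1
  v = -1 + (1) = 0

Answer: 0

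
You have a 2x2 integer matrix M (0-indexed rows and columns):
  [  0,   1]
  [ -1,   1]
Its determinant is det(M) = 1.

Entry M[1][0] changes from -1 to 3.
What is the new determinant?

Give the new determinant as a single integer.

det is linear in row 1: changing M[1][0] by delta changes det by delta * cofactor(1,0).
Cofactor C_10 = (-1)^(1+0) * minor(1,0) = -1
Entry delta = 3 - -1 = 4
Det delta = 4 * -1 = -4
New det = 1 + -4 = -3

Answer: -3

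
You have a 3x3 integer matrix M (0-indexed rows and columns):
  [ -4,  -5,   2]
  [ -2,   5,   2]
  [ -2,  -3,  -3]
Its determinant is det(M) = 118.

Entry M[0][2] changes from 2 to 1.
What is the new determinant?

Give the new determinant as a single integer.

Answer: 102

Derivation:
det is linear in row 0: changing M[0][2] by delta changes det by delta * cofactor(0,2).
Cofactor C_02 = (-1)^(0+2) * minor(0,2) = 16
Entry delta = 1 - 2 = -1
Det delta = -1 * 16 = -16
New det = 118 + -16 = 102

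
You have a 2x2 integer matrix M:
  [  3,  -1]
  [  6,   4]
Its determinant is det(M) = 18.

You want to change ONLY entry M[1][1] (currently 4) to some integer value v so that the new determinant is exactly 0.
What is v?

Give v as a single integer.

det is linear in entry M[1][1]: det = old_det + (v - 4) * C_11
Cofactor C_11 = 3
Want det = 0: 18 + (v - 4) * 3 = 0
  (v - 4) = -18 / 3 = -6
  v = 4 + (-6) = -2

Answer: -2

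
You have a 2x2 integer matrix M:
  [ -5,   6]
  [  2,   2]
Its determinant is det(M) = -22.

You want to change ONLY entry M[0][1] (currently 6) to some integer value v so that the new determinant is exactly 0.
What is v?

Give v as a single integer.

Answer: -5

Derivation:
det is linear in entry M[0][1]: det = old_det + (v - 6) * C_01
Cofactor C_01 = -2
Want det = 0: -22 + (v - 6) * -2 = 0
  (v - 6) = 22 / -2 = -11
  v = 6 + (-11) = -5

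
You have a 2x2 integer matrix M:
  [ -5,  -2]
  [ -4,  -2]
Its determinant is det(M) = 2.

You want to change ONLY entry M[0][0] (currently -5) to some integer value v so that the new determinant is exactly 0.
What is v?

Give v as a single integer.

det is linear in entry M[0][0]: det = old_det + (v - -5) * C_00
Cofactor C_00 = -2
Want det = 0: 2 + (v - -5) * -2 = 0
  (v - -5) = -2 / -2 = 1
  v = -5 + (1) = -4

Answer: -4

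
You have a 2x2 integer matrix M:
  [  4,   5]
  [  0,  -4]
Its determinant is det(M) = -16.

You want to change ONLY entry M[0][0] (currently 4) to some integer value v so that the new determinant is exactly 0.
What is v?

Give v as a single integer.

Answer: 0

Derivation:
det is linear in entry M[0][0]: det = old_det + (v - 4) * C_00
Cofactor C_00 = -4
Want det = 0: -16 + (v - 4) * -4 = 0
  (v - 4) = 16 / -4 = -4
  v = 4 + (-4) = 0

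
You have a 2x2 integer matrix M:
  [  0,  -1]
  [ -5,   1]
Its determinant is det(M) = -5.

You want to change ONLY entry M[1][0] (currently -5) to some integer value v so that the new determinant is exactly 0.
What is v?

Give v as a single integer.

det is linear in entry M[1][0]: det = old_det + (v - -5) * C_10
Cofactor C_10 = 1
Want det = 0: -5 + (v - -5) * 1 = 0
  (v - -5) = 5 / 1 = 5
  v = -5 + (5) = 0

Answer: 0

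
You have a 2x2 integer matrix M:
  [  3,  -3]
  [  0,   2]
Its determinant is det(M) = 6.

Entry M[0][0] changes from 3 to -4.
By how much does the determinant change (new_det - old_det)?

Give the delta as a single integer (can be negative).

Cofactor C_00 = 2
Entry delta = -4 - 3 = -7
Det delta = entry_delta * cofactor = -7 * 2 = -14

Answer: -14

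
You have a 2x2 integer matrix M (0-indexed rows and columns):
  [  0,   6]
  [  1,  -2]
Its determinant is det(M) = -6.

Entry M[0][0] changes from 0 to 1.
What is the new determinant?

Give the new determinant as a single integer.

det is linear in row 0: changing M[0][0] by delta changes det by delta * cofactor(0,0).
Cofactor C_00 = (-1)^(0+0) * minor(0,0) = -2
Entry delta = 1 - 0 = 1
Det delta = 1 * -2 = -2
New det = -6 + -2 = -8

Answer: -8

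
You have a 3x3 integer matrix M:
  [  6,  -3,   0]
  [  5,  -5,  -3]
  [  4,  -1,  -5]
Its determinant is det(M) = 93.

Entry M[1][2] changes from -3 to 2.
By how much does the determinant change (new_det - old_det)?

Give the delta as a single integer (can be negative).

Cofactor C_12 = -6
Entry delta = 2 - -3 = 5
Det delta = entry_delta * cofactor = 5 * -6 = -30

Answer: -30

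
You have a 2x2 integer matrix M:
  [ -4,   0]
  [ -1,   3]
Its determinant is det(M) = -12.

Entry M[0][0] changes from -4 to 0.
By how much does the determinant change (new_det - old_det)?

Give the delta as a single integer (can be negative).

Answer: 12

Derivation:
Cofactor C_00 = 3
Entry delta = 0 - -4 = 4
Det delta = entry_delta * cofactor = 4 * 3 = 12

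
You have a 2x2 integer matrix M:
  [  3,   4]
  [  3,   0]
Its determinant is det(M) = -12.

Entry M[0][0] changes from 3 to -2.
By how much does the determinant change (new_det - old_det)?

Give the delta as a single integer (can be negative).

Cofactor C_00 = 0
Entry delta = -2 - 3 = -5
Det delta = entry_delta * cofactor = -5 * 0 = 0

Answer: 0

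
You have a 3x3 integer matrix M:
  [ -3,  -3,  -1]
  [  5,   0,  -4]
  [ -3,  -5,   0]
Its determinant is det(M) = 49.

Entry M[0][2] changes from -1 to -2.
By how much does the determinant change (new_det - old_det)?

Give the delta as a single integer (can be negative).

Answer: 25

Derivation:
Cofactor C_02 = -25
Entry delta = -2 - -1 = -1
Det delta = entry_delta * cofactor = -1 * -25 = 25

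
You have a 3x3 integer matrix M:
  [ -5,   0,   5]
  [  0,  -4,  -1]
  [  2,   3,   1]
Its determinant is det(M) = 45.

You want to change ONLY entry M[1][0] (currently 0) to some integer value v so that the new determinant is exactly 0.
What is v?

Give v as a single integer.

det is linear in entry M[1][0]: det = old_det + (v - 0) * C_10
Cofactor C_10 = 15
Want det = 0: 45 + (v - 0) * 15 = 0
  (v - 0) = -45 / 15 = -3
  v = 0 + (-3) = -3

Answer: -3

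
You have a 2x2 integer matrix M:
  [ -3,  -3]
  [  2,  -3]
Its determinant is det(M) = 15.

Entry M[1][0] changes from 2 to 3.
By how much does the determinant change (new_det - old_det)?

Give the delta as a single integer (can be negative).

Cofactor C_10 = 3
Entry delta = 3 - 2 = 1
Det delta = entry_delta * cofactor = 1 * 3 = 3

Answer: 3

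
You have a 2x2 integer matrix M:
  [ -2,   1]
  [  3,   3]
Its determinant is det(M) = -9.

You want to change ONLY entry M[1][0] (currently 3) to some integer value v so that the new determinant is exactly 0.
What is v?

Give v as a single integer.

det is linear in entry M[1][0]: det = old_det + (v - 3) * C_10
Cofactor C_10 = -1
Want det = 0: -9 + (v - 3) * -1 = 0
  (v - 3) = 9 / -1 = -9
  v = 3 + (-9) = -6

Answer: -6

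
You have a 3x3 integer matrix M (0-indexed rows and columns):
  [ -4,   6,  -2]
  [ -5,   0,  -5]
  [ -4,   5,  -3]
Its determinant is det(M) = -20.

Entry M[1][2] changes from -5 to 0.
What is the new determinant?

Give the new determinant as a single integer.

Answer: -40

Derivation:
det is linear in row 1: changing M[1][2] by delta changes det by delta * cofactor(1,2).
Cofactor C_12 = (-1)^(1+2) * minor(1,2) = -4
Entry delta = 0 - -5 = 5
Det delta = 5 * -4 = -20
New det = -20 + -20 = -40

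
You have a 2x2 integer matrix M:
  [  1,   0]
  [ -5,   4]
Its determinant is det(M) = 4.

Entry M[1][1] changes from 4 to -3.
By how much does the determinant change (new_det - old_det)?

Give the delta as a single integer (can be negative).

Answer: -7

Derivation:
Cofactor C_11 = 1
Entry delta = -3 - 4 = -7
Det delta = entry_delta * cofactor = -7 * 1 = -7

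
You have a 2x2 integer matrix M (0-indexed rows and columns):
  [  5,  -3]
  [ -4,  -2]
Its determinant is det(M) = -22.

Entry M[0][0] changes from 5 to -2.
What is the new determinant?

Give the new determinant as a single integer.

det is linear in row 0: changing M[0][0] by delta changes det by delta * cofactor(0,0).
Cofactor C_00 = (-1)^(0+0) * minor(0,0) = -2
Entry delta = -2 - 5 = -7
Det delta = -7 * -2 = 14
New det = -22 + 14 = -8

Answer: -8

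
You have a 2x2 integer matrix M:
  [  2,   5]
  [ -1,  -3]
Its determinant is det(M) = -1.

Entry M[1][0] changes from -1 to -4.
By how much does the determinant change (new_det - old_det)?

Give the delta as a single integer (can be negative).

Answer: 15

Derivation:
Cofactor C_10 = -5
Entry delta = -4 - -1 = -3
Det delta = entry_delta * cofactor = -3 * -5 = 15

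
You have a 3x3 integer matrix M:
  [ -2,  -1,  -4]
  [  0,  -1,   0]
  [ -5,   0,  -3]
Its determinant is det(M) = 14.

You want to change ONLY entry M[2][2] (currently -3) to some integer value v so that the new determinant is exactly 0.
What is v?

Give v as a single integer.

Answer: -10

Derivation:
det is linear in entry M[2][2]: det = old_det + (v - -3) * C_22
Cofactor C_22 = 2
Want det = 0: 14 + (v - -3) * 2 = 0
  (v - -3) = -14 / 2 = -7
  v = -3 + (-7) = -10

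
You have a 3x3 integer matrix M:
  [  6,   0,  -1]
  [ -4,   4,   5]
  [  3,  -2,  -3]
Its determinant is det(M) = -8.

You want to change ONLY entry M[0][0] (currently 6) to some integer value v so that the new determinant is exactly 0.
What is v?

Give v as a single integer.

det is linear in entry M[0][0]: det = old_det + (v - 6) * C_00
Cofactor C_00 = -2
Want det = 0: -8 + (v - 6) * -2 = 0
  (v - 6) = 8 / -2 = -4
  v = 6 + (-4) = 2

Answer: 2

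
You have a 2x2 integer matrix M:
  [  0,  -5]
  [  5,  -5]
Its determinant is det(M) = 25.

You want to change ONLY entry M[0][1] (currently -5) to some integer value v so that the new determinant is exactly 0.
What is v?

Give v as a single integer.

Answer: 0

Derivation:
det is linear in entry M[0][1]: det = old_det + (v - -5) * C_01
Cofactor C_01 = -5
Want det = 0: 25 + (v - -5) * -5 = 0
  (v - -5) = -25 / -5 = 5
  v = -5 + (5) = 0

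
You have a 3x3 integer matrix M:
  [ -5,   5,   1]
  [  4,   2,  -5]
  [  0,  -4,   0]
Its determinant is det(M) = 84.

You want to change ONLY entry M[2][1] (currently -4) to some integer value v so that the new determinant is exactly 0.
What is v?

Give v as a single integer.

det is linear in entry M[2][1]: det = old_det + (v - -4) * C_21
Cofactor C_21 = -21
Want det = 0: 84 + (v - -4) * -21 = 0
  (v - -4) = -84 / -21 = 4
  v = -4 + (4) = 0

Answer: 0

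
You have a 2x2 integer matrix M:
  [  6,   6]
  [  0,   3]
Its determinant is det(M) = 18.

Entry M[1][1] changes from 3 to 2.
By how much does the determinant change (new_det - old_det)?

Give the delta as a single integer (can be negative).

Cofactor C_11 = 6
Entry delta = 2 - 3 = -1
Det delta = entry_delta * cofactor = -1 * 6 = -6

Answer: -6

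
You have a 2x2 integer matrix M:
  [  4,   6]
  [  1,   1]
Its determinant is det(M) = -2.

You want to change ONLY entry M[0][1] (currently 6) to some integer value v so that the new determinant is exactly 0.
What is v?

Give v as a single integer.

Answer: 4

Derivation:
det is linear in entry M[0][1]: det = old_det + (v - 6) * C_01
Cofactor C_01 = -1
Want det = 0: -2 + (v - 6) * -1 = 0
  (v - 6) = 2 / -1 = -2
  v = 6 + (-2) = 4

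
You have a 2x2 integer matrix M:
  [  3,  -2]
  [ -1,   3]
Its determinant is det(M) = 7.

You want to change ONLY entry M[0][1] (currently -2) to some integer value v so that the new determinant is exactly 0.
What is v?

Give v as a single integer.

Answer: -9

Derivation:
det is linear in entry M[0][1]: det = old_det + (v - -2) * C_01
Cofactor C_01 = 1
Want det = 0: 7 + (v - -2) * 1 = 0
  (v - -2) = -7 / 1 = -7
  v = -2 + (-7) = -9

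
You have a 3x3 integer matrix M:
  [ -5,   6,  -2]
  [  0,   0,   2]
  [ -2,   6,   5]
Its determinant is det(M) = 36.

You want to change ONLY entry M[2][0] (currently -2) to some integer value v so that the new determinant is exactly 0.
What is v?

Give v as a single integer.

Answer: -5

Derivation:
det is linear in entry M[2][0]: det = old_det + (v - -2) * C_20
Cofactor C_20 = 12
Want det = 0: 36 + (v - -2) * 12 = 0
  (v - -2) = -36 / 12 = -3
  v = -2 + (-3) = -5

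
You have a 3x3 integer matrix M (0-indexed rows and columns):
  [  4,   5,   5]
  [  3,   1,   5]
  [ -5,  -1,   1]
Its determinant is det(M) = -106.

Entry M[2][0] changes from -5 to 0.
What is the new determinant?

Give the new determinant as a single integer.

det is linear in row 2: changing M[2][0] by delta changes det by delta * cofactor(2,0).
Cofactor C_20 = (-1)^(2+0) * minor(2,0) = 20
Entry delta = 0 - -5 = 5
Det delta = 5 * 20 = 100
New det = -106 + 100 = -6

Answer: -6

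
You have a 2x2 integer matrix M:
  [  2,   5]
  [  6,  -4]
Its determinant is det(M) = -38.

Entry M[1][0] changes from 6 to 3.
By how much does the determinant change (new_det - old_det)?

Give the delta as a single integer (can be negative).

Answer: 15

Derivation:
Cofactor C_10 = -5
Entry delta = 3 - 6 = -3
Det delta = entry_delta * cofactor = -3 * -5 = 15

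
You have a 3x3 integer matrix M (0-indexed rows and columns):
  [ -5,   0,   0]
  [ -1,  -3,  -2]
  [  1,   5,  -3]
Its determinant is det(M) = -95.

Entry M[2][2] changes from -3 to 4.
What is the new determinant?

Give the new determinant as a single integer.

Answer: 10

Derivation:
det is linear in row 2: changing M[2][2] by delta changes det by delta * cofactor(2,2).
Cofactor C_22 = (-1)^(2+2) * minor(2,2) = 15
Entry delta = 4 - -3 = 7
Det delta = 7 * 15 = 105
New det = -95 + 105 = 10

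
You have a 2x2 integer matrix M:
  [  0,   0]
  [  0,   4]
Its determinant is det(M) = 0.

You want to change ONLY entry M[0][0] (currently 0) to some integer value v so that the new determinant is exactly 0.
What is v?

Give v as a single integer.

det is linear in entry M[0][0]: det = old_det + (v - 0) * C_00
Cofactor C_00 = 4
Want det = 0: 0 + (v - 0) * 4 = 0
  (v - 0) = 0 / 4 = 0
  v = 0 + (0) = 0

Answer: 0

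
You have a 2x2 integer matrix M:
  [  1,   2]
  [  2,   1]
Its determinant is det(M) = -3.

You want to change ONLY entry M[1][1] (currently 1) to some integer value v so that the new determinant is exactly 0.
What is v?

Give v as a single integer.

Answer: 4

Derivation:
det is linear in entry M[1][1]: det = old_det + (v - 1) * C_11
Cofactor C_11 = 1
Want det = 0: -3 + (v - 1) * 1 = 0
  (v - 1) = 3 / 1 = 3
  v = 1 + (3) = 4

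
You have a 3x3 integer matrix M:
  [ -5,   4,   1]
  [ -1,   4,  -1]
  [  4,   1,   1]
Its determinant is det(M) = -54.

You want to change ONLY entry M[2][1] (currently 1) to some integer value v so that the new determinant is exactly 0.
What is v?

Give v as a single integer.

det is linear in entry M[2][1]: det = old_det + (v - 1) * C_21
Cofactor C_21 = -6
Want det = 0: -54 + (v - 1) * -6 = 0
  (v - 1) = 54 / -6 = -9
  v = 1 + (-9) = -8

Answer: -8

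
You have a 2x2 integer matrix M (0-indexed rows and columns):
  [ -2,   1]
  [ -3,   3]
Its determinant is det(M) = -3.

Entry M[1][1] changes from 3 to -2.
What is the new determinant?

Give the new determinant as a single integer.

det is linear in row 1: changing M[1][1] by delta changes det by delta * cofactor(1,1).
Cofactor C_11 = (-1)^(1+1) * minor(1,1) = -2
Entry delta = -2 - 3 = -5
Det delta = -5 * -2 = 10
New det = -3 + 10 = 7

Answer: 7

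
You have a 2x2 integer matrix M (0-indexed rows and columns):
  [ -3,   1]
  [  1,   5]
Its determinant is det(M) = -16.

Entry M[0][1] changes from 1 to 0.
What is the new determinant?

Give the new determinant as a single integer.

Answer: -15

Derivation:
det is linear in row 0: changing M[0][1] by delta changes det by delta * cofactor(0,1).
Cofactor C_01 = (-1)^(0+1) * minor(0,1) = -1
Entry delta = 0 - 1 = -1
Det delta = -1 * -1 = 1
New det = -16 + 1 = -15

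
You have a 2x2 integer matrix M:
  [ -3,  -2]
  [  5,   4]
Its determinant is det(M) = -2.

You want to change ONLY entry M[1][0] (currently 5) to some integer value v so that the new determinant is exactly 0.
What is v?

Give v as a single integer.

det is linear in entry M[1][0]: det = old_det + (v - 5) * C_10
Cofactor C_10 = 2
Want det = 0: -2 + (v - 5) * 2 = 0
  (v - 5) = 2 / 2 = 1
  v = 5 + (1) = 6

Answer: 6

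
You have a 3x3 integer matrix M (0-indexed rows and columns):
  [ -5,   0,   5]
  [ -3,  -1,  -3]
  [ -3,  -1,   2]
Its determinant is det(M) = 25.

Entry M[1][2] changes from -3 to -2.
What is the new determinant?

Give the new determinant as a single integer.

det is linear in row 1: changing M[1][2] by delta changes det by delta * cofactor(1,2).
Cofactor C_12 = (-1)^(1+2) * minor(1,2) = -5
Entry delta = -2 - -3 = 1
Det delta = 1 * -5 = -5
New det = 25 + -5 = 20

Answer: 20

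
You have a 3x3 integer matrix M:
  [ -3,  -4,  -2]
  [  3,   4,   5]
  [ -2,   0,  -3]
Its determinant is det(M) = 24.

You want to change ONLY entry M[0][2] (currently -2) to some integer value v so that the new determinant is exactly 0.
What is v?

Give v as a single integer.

Answer: -5

Derivation:
det is linear in entry M[0][2]: det = old_det + (v - -2) * C_02
Cofactor C_02 = 8
Want det = 0: 24 + (v - -2) * 8 = 0
  (v - -2) = -24 / 8 = -3
  v = -2 + (-3) = -5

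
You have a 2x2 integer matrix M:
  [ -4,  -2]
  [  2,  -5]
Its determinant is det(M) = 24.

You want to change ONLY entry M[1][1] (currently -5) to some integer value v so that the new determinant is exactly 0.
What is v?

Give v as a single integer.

det is linear in entry M[1][1]: det = old_det + (v - -5) * C_11
Cofactor C_11 = -4
Want det = 0: 24 + (v - -5) * -4 = 0
  (v - -5) = -24 / -4 = 6
  v = -5 + (6) = 1

Answer: 1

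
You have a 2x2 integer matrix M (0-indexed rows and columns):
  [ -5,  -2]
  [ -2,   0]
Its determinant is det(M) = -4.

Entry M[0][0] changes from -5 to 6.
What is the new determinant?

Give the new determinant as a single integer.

det is linear in row 0: changing M[0][0] by delta changes det by delta * cofactor(0,0).
Cofactor C_00 = (-1)^(0+0) * minor(0,0) = 0
Entry delta = 6 - -5 = 11
Det delta = 11 * 0 = 0
New det = -4 + 0 = -4

Answer: -4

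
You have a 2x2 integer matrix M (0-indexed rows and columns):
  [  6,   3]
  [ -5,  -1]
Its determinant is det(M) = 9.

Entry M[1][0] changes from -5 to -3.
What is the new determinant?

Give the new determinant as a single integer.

det is linear in row 1: changing M[1][0] by delta changes det by delta * cofactor(1,0).
Cofactor C_10 = (-1)^(1+0) * minor(1,0) = -3
Entry delta = -3 - -5 = 2
Det delta = 2 * -3 = -6
New det = 9 + -6 = 3

Answer: 3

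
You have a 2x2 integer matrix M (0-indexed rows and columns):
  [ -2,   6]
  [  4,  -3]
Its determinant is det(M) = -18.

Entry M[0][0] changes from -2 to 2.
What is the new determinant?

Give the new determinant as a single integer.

Answer: -30

Derivation:
det is linear in row 0: changing M[0][0] by delta changes det by delta * cofactor(0,0).
Cofactor C_00 = (-1)^(0+0) * minor(0,0) = -3
Entry delta = 2 - -2 = 4
Det delta = 4 * -3 = -12
New det = -18 + -12 = -30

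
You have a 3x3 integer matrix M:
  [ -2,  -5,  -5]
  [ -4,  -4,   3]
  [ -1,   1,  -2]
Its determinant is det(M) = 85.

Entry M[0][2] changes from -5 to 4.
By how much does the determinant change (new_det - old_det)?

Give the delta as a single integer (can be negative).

Answer: -72

Derivation:
Cofactor C_02 = -8
Entry delta = 4 - -5 = 9
Det delta = entry_delta * cofactor = 9 * -8 = -72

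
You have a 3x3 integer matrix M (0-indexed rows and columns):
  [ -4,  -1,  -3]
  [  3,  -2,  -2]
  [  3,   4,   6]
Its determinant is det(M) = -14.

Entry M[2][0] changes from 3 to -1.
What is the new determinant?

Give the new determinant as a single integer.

Answer: 2

Derivation:
det is linear in row 2: changing M[2][0] by delta changes det by delta * cofactor(2,0).
Cofactor C_20 = (-1)^(2+0) * minor(2,0) = -4
Entry delta = -1 - 3 = -4
Det delta = -4 * -4 = 16
New det = -14 + 16 = 2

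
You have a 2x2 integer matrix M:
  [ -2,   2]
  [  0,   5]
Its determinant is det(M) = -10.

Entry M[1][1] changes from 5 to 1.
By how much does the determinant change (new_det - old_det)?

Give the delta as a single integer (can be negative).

Answer: 8

Derivation:
Cofactor C_11 = -2
Entry delta = 1 - 5 = -4
Det delta = entry_delta * cofactor = -4 * -2 = 8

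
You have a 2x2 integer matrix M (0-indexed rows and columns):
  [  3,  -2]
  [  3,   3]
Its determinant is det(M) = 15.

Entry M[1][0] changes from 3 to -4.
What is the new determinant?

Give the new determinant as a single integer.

det is linear in row 1: changing M[1][0] by delta changes det by delta * cofactor(1,0).
Cofactor C_10 = (-1)^(1+0) * minor(1,0) = 2
Entry delta = -4 - 3 = -7
Det delta = -7 * 2 = -14
New det = 15 + -14 = 1

Answer: 1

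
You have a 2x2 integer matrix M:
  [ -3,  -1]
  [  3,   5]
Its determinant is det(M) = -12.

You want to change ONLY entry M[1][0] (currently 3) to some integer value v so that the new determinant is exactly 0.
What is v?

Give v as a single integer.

det is linear in entry M[1][0]: det = old_det + (v - 3) * C_10
Cofactor C_10 = 1
Want det = 0: -12 + (v - 3) * 1 = 0
  (v - 3) = 12 / 1 = 12
  v = 3 + (12) = 15

Answer: 15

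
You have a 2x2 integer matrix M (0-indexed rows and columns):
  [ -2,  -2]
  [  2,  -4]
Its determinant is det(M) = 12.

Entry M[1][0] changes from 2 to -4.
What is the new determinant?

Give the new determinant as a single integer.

det is linear in row 1: changing M[1][0] by delta changes det by delta * cofactor(1,0).
Cofactor C_10 = (-1)^(1+0) * minor(1,0) = 2
Entry delta = -4 - 2 = -6
Det delta = -6 * 2 = -12
New det = 12 + -12 = 0

Answer: 0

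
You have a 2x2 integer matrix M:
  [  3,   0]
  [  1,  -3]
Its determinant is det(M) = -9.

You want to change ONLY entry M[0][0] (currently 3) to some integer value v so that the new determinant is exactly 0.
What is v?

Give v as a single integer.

Answer: 0

Derivation:
det is linear in entry M[0][0]: det = old_det + (v - 3) * C_00
Cofactor C_00 = -3
Want det = 0: -9 + (v - 3) * -3 = 0
  (v - 3) = 9 / -3 = -3
  v = 3 + (-3) = 0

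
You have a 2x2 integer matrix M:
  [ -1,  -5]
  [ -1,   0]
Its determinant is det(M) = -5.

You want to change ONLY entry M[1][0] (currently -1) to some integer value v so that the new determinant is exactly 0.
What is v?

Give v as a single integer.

det is linear in entry M[1][0]: det = old_det + (v - -1) * C_10
Cofactor C_10 = 5
Want det = 0: -5 + (v - -1) * 5 = 0
  (v - -1) = 5 / 5 = 1
  v = -1 + (1) = 0

Answer: 0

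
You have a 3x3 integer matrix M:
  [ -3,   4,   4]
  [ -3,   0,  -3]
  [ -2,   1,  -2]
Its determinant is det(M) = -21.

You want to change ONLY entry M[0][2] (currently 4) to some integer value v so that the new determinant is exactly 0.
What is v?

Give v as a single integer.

det is linear in entry M[0][2]: det = old_det + (v - 4) * C_02
Cofactor C_02 = -3
Want det = 0: -21 + (v - 4) * -3 = 0
  (v - 4) = 21 / -3 = -7
  v = 4 + (-7) = -3

Answer: -3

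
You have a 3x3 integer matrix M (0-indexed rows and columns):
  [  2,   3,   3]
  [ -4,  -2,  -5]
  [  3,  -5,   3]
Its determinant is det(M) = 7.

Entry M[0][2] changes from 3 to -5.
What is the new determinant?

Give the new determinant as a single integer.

Answer: -201

Derivation:
det is linear in row 0: changing M[0][2] by delta changes det by delta * cofactor(0,2).
Cofactor C_02 = (-1)^(0+2) * minor(0,2) = 26
Entry delta = -5 - 3 = -8
Det delta = -8 * 26 = -208
New det = 7 + -208 = -201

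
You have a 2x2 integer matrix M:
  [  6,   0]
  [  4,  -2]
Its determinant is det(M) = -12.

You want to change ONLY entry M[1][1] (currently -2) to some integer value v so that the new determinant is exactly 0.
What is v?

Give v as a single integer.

det is linear in entry M[1][1]: det = old_det + (v - -2) * C_11
Cofactor C_11 = 6
Want det = 0: -12 + (v - -2) * 6 = 0
  (v - -2) = 12 / 6 = 2
  v = -2 + (2) = 0

Answer: 0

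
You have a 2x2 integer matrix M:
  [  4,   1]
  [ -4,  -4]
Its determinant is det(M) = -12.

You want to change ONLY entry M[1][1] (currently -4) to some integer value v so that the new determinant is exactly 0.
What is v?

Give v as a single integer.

Answer: -1

Derivation:
det is linear in entry M[1][1]: det = old_det + (v - -4) * C_11
Cofactor C_11 = 4
Want det = 0: -12 + (v - -4) * 4 = 0
  (v - -4) = 12 / 4 = 3
  v = -4 + (3) = -1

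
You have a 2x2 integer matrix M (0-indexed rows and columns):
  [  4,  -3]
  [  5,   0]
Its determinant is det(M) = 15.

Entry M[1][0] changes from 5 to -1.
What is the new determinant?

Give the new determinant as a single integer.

det is linear in row 1: changing M[1][0] by delta changes det by delta * cofactor(1,0).
Cofactor C_10 = (-1)^(1+0) * minor(1,0) = 3
Entry delta = -1 - 5 = -6
Det delta = -6 * 3 = -18
New det = 15 + -18 = -3

Answer: -3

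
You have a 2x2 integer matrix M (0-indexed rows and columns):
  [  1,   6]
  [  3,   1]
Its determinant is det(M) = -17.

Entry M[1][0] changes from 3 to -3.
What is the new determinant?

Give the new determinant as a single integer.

det is linear in row 1: changing M[1][0] by delta changes det by delta * cofactor(1,0).
Cofactor C_10 = (-1)^(1+0) * minor(1,0) = -6
Entry delta = -3 - 3 = -6
Det delta = -6 * -6 = 36
New det = -17 + 36 = 19

Answer: 19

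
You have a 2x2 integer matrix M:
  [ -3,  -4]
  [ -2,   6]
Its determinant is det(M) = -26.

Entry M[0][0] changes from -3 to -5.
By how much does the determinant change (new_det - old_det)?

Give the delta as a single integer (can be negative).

Cofactor C_00 = 6
Entry delta = -5 - -3 = -2
Det delta = entry_delta * cofactor = -2 * 6 = -12

Answer: -12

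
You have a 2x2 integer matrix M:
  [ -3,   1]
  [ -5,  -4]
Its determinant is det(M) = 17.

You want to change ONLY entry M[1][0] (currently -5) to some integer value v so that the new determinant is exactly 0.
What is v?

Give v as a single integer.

Answer: 12

Derivation:
det is linear in entry M[1][0]: det = old_det + (v - -5) * C_10
Cofactor C_10 = -1
Want det = 0: 17 + (v - -5) * -1 = 0
  (v - -5) = -17 / -1 = 17
  v = -5 + (17) = 12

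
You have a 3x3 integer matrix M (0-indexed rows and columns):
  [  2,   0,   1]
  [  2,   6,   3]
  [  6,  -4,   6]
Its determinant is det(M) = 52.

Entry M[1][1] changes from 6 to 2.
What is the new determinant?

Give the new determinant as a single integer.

Answer: 28

Derivation:
det is linear in row 1: changing M[1][1] by delta changes det by delta * cofactor(1,1).
Cofactor C_11 = (-1)^(1+1) * minor(1,1) = 6
Entry delta = 2 - 6 = -4
Det delta = -4 * 6 = -24
New det = 52 + -24 = 28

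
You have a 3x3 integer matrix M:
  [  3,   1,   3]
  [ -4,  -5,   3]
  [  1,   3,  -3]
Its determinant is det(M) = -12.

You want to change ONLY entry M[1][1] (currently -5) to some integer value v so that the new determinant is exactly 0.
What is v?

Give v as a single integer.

Answer: -6

Derivation:
det is linear in entry M[1][1]: det = old_det + (v - -5) * C_11
Cofactor C_11 = -12
Want det = 0: -12 + (v - -5) * -12 = 0
  (v - -5) = 12 / -12 = -1
  v = -5 + (-1) = -6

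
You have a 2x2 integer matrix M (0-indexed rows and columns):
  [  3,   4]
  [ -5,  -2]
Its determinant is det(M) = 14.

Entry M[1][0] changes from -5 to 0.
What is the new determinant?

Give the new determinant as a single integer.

Answer: -6

Derivation:
det is linear in row 1: changing M[1][0] by delta changes det by delta * cofactor(1,0).
Cofactor C_10 = (-1)^(1+0) * minor(1,0) = -4
Entry delta = 0 - -5 = 5
Det delta = 5 * -4 = -20
New det = 14 + -20 = -6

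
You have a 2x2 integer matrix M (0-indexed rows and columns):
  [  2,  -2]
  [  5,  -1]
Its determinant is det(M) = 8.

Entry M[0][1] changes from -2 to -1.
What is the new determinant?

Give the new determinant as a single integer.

Answer: 3

Derivation:
det is linear in row 0: changing M[0][1] by delta changes det by delta * cofactor(0,1).
Cofactor C_01 = (-1)^(0+1) * minor(0,1) = -5
Entry delta = -1 - -2 = 1
Det delta = 1 * -5 = -5
New det = 8 + -5 = 3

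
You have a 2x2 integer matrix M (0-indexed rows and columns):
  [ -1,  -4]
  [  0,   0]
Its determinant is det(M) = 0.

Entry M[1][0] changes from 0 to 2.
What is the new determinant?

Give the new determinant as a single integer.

Answer: 8

Derivation:
det is linear in row 1: changing M[1][0] by delta changes det by delta * cofactor(1,0).
Cofactor C_10 = (-1)^(1+0) * minor(1,0) = 4
Entry delta = 2 - 0 = 2
Det delta = 2 * 4 = 8
New det = 0 + 8 = 8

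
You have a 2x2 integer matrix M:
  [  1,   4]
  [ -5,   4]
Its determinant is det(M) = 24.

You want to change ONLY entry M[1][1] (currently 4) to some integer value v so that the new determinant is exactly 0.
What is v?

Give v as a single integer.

Answer: -20

Derivation:
det is linear in entry M[1][1]: det = old_det + (v - 4) * C_11
Cofactor C_11 = 1
Want det = 0: 24 + (v - 4) * 1 = 0
  (v - 4) = -24 / 1 = -24
  v = 4 + (-24) = -20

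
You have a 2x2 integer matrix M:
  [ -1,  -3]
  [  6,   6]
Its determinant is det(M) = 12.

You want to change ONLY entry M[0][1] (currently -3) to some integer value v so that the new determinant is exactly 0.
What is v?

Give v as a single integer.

Answer: -1

Derivation:
det is linear in entry M[0][1]: det = old_det + (v - -3) * C_01
Cofactor C_01 = -6
Want det = 0: 12 + (v - -3) * -6 = 0
  (v - -3) = -12 / -6 = 2
  v = -3 + (2) = -1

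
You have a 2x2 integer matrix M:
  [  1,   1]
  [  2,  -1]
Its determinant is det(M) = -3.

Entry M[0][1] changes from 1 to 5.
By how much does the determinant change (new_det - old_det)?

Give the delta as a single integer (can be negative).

Answer: -8

Derivation:
Cofactor C_01 = -2
Entry delta = 5 - 1 = 4
Det delta = entry_delta * cofactor = 4 * -2 = -8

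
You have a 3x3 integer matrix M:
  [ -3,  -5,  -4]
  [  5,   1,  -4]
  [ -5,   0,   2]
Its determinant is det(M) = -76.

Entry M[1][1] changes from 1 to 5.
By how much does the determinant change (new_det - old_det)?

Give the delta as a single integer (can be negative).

Answer: -104

Derivation:
Cofactor C_11 = -26
Entry delta = 5 - 1 = 4
Det delta = entry_delta * cofactor = 4 * -26 = -104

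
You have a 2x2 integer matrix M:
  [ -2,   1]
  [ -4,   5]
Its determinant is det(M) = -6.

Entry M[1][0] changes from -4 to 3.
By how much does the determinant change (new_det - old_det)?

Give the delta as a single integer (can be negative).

Answer: -7

Derivation:
Cofactor C_10 = -1
Entry delta = 3 - -4 = 7
Det delta = entry_delta * cofactor = 7 * -1 = -7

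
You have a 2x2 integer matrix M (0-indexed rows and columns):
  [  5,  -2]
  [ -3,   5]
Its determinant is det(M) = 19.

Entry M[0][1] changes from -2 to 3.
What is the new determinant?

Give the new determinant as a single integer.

det is linear in row 0: changing M[0][1] by delta changes det by delta * cofactor(0,1).
Cofactor C_01 = (-1)^(0+1) * minor(0,1) = 3
Entry delta = 3 - -2 = 5
Det delta = 5 * 3 = 15
New det = 19 + 15 = 34

Answer: 34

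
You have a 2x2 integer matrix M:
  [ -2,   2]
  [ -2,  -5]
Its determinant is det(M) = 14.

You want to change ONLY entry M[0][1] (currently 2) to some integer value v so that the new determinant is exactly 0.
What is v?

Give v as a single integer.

Answer: -5

Derivation:
det is linear in entry M[0][1]: det = old_det + (v - 2) * C_01
Cofactor C_01 = 2
Want det = 0: 14 + (v - 2) * 2 = 0
  (v - 2) = -14 / 2 = -7
  v = 2 + (-7) = -5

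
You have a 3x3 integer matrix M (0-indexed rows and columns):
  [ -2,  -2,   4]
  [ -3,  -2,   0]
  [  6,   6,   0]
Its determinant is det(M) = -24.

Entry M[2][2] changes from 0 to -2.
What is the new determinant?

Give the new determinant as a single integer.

det is linear in row 2: changing M[2][2] by delta changes det by delta * cofactor(2,2).
Cofactor C_22 = (-1)^(2+2) * minor(2,2) = -2
Entry delta = -2 - 0 = -2
Det delta = -2 * -2 = 4
New det = -24 + 4 = -20

Answer: -20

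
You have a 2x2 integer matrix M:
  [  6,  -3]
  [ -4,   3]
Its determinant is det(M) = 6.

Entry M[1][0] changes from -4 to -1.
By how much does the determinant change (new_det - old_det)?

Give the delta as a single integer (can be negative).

Answer: 9

Derivation:
Cofactor C_10 = 3
Entry delta = -1 - -4 = 3
Det delta = entry_delta * cofactor = 3 * 3 = 9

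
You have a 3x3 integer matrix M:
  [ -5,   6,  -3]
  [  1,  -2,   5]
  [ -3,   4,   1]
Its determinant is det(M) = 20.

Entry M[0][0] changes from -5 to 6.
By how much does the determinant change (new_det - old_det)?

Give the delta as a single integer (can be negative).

Answer: -242

Derivation:
Cofactor C_00 = -22
Entry delta = 6 - -5 = 11
Det delta = entry_delta * cofactor = 11 * -22 = -242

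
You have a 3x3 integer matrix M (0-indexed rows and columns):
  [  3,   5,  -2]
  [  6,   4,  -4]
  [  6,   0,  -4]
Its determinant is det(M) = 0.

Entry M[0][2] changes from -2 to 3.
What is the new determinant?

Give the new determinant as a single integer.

det is linear in row 0: changing M[0][2] by delta changes det by delta * cofactor(0,2).
Cofactor C_02 = (-1)^(0+2) * minor(0,2) = -24
Entry delta = 3 - -2 = 5
Det delta = 5 * -24 = -120
New det = 0 + -120 = -120

Answer: -120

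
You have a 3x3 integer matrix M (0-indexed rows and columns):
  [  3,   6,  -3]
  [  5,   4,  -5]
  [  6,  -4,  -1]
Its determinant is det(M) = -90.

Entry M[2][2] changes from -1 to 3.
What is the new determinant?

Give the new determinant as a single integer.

Answer: -162

Derivation:
det is linear in row 2: changing M[2][2] by delta changes det by delta * cofactor(2,2).
Cofactor C_22 = (-1)^(2+2) * minor(2,2) = -18
Entry delta = 3 - -1 = 4
Det delta = 4 * -18 = -72
New det = -90 + -72 = -162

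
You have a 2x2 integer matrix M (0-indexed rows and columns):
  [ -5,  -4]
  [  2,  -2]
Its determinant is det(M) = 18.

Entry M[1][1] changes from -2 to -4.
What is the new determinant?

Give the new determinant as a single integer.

det is linear in row 1: changing M[1][1] by delta changes det by delta * cofactor(1,1).
Cofactor C_11 = (-1)^(1+1) * minor(1,1) = -5
Entry delta = -4 - -2 = -2
Det delta = -2 * -5 = 10
New det = 18 + 10 = 28

Answer: 28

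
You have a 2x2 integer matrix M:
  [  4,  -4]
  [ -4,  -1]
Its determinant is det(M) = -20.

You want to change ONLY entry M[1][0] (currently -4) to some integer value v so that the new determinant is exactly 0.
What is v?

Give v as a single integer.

det is linear in entry M[1][0]: det = old_det + (v - -4) * C_10
Cofactor C_10 = 4
Want det = 0: -20 + (v - -4) * 4 = 0
  (v - -4) = 20 / 4 = 5
  v = -4 + (5) = 1

Answer: 1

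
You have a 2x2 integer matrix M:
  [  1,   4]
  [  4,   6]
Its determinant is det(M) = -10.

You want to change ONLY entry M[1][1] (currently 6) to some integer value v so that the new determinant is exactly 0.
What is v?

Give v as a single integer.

det is linear in entry M[1][1]: det = old_det + (v - 6) * C_11
Cofactor C_11 = 1
Want det = 0: -10 + (v - 6) * 1 = 0
  (v - 6) = 10 / 1 = 10
  v = 6 + (10) = 16

Answer: 16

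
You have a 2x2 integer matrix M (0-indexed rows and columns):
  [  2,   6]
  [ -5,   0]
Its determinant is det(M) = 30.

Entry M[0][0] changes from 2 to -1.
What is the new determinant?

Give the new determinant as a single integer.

det is linear in row 0: changing M[0][0] by delta changes det by delta * cofactor(0,0).
Cofactor C_00 = (-1)^(0+0) * minor(0,0) = 0
Entry delta = -1 - 2 = -3
Det delta = -3 * 0 = 0
New det = 30 + 0 = 30

Answer: 30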